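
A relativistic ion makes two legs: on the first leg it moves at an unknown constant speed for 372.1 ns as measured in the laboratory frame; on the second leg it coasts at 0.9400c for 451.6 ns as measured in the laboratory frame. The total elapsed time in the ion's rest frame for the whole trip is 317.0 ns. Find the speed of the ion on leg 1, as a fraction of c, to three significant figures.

β = 0.899

Leg 1: speed unknown; τ_1 = 372.1/γ_1.
Leg 2: γ = 1/√(1 − 0.9400²) = 1/√0.1164 = 2.931; τ_2 = 451.6/2.931 = 154.1 ns.
Total proper time: τ_1 + 154.1 = 317.0, so τ_1 = 317.0 − 154.1 = 162.9 ns.
γ_1 = 372.1/162.9 = 2.284; β = √(1 − 1/γ²) = √0.8083.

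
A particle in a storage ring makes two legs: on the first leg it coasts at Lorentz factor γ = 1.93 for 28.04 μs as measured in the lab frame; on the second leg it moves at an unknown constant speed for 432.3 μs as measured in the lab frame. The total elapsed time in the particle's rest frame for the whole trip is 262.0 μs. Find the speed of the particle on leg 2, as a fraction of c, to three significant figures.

Leg 1: γ = 1.93; τ_1 = 28.04/1.930 = 14.53 μs.
Leg 2: speed unknown; τ_2 = 432.3/γ_2.
Total proper time: 14.53 + τ_2 = 262.0, so τ_2 = 262.0 − 14.53 = 247.5 μs.
γ_2 = 432.3/247.5 = 1.747; β = √(1 − 1/γ²) = √0.6723.

β = 0.820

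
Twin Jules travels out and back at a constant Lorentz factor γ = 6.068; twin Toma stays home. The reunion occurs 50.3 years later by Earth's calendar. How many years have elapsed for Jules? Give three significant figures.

τ = 8.29 years

γ = 6.068
Jules's clock measures proper time along the trip: τ = Δt/γ = 50.3/6.068 years.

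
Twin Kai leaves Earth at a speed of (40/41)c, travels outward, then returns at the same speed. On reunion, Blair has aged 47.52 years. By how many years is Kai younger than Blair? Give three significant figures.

Δt − τ = 37.1 years

γ = 1/√(1 − (40/41)²) = 41/9 ≈ 4.556
Kai's elapsed proper time: τ = 47.52/4.556 = 10.43 years.
Age gap = Δt − τ = 47.52 − 10.43 years.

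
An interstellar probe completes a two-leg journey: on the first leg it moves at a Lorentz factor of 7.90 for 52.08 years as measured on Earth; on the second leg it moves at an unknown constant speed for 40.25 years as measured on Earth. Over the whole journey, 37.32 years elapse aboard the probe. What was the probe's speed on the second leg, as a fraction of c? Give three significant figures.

β = 0.646

Leg 1: γ = 7.90; τ_1 = 52.08/7.900 = 6.592 years.
Leg 2: speed unknown; τ_2 = 40.25/γ_2.
Total proper time: 6.592 + τ_2 = 37.32, so τ_2 = 37.32 − 6.592 = 30.73 years.
γ_2 = 40.25/30.73 = 1.310; β = √(1 − 1/γ²) = √0.4172.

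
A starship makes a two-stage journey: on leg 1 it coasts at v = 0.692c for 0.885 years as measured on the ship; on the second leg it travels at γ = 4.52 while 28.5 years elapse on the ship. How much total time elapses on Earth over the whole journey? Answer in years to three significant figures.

Leg 1: γ = 1/√(1 − 0.692²) = 1/√0.5211 = 1.385; Δt_1 = 1.385 × 0.885 = 1.226 years.
Leg 2: γ = 4.52; Δt_2 = 4.520 × 28.5 = 128.8 years.
Total: 1.226 + 128.8 years.

Δt = 130 years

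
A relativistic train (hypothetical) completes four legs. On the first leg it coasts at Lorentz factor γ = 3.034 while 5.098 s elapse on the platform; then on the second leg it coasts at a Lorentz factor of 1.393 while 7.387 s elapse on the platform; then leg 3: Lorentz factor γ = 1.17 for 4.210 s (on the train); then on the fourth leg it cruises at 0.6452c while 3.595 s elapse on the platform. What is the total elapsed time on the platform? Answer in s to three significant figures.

Δt = 21.0 s

Leg 1: 5.098 s is already measured on the platform.
Leg 2: 7.387 s is already measured on the platform.
Leg 3: γ = 1.17; Δt_3 = 1.170 × 4.210 = 4.926 s.
Leg 4: 3.595 s is already measured on the platform.
Total: 5.098 + 7.387 + 4.926 + 3.595 s.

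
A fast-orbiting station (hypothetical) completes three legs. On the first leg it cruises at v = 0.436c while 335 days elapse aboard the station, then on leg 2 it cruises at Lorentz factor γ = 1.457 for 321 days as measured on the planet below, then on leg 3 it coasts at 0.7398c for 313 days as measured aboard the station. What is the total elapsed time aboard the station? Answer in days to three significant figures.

Leg 1: 335 days is already measured aboard the station.
Leg 2: γ = 1.457; τ_2 = 321/1.457 = 220.3 days.
Leg 3: 313 days is already measured aboard the station.
Total: 335.0 + 220.3 + 313.0 days.

τ = 868 days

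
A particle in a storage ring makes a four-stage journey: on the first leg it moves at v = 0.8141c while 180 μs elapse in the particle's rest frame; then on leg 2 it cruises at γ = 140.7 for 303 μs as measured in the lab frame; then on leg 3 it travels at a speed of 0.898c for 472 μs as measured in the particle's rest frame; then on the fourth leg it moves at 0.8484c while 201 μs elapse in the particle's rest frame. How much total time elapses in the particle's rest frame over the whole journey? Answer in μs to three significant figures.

τ = 855 μs

Leg 1: 180 μs is already measured in the particle's rest frame.
Leg 2: γ = 140.7; τ_2 = 303/140.7 = 2.154 μs.
Leg 3: 472 μs is already measured in the particle's rest frame.
Leg 4: 201 μs is already measured in the particle's rest frame.
Total: 180.0 + 2.154 + 472.0 + 201.0 μs.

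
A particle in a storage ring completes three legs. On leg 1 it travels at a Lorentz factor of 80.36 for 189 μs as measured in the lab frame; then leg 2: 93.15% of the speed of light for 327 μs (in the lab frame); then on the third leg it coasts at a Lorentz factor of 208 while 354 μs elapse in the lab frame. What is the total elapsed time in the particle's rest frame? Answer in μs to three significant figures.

τ = 123 μs

Leg 1: γ = 80.36; τ_1 = 189/80.36 = 2.352 μs.
Leg 2: β = 0.9315; γ = 1/√(1 − 0.9315²) = 1/√0.1323 = 2.749; τ_2 = 327/2.749 = 118.9 μs.
Leg 3: γ = 208; τ_3 = 354/208.0 = 1.702 μs.
Total: 2.352 + 118.9 + 1.702 μs.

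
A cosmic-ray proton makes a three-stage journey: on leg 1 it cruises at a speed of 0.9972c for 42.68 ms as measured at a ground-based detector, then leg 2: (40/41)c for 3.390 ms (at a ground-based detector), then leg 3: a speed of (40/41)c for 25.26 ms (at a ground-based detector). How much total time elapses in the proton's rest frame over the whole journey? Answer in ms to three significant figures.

τ = 9.48 ms

Leg 1: γ = 1/√(1 − 0.9972²) = 1/√0.005592 = 13.37; τ_1 = 42.68/13.37 = 3.192 ms.
Leg 2: γ = 1/√(1 − (40/41)²) = 41/9 ≈ 4.556; τ_2 = 3.390/4.556 = 0.7441 ms.
Leg 3: γ = 1/√(1 − (40/41)²) = 41/9 ≈ 4.556; τ_3 = 25.26/4.556 = 5.545 ms.
Total: 3.192 + 0.7441 + 5.545 ms.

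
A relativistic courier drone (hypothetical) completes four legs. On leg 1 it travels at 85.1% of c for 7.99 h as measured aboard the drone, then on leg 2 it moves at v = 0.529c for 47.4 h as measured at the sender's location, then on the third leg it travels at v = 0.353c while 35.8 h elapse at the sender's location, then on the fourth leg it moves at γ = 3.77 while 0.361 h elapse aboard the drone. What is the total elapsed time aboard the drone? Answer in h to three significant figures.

τ = 82.1 h

Leg 1: 7.99 h is already measured aboard the drone.
Leg 2: γ = 1/√(1 − 0.529²) = 1/√0.7202 = 1.178; τ_2 = 47.4/1.178 = 40.22 h.
Leg 3: γ = 1/√(1 − 0.353²) = 1/√0.8754 = 1.069; τ_3 = 35.8/1.069 = 33.50 h.
Leg 4: 0.361 h is already measured aboard the drone.
Total: 7.990 + 40.22 + 33.50 + 0.3610 h.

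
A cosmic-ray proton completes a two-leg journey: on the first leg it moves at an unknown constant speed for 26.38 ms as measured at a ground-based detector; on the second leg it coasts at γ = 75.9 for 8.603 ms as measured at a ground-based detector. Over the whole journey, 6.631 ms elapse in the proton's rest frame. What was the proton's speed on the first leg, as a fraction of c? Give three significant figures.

β = 0.969

Leg 1: speed unknown; τ_1 = 26.38/γ_1.
Leg 2: γ = 75.9; τ_2 = 8.603/75.90 = 0.1133 ms.
Total proper time: τ_1 + 0.1133 = 6.631, so τ_1 = 6.631 − 0.1133 = 6.518 ms.
γ_1 = 26.38/6.518 = 4.047; β = √(1 − 1/γ²) = √0.9390.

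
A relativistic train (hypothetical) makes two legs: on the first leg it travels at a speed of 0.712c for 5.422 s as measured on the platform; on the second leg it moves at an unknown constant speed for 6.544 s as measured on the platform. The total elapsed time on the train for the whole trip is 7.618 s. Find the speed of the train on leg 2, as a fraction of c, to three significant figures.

Leg 1: γ = 1/√(1 − 0.712²) = 1/√0.4931 = 1.424; τ_1 = 5.422/1.424 = 3.807 s.
Leg 2: speed unknown; τ_2 = 6.544/γ_2.
Total proper time: 3.807 + τ_2 = 7.618, so τ_2 = 7.618 − 3.807 = 3.811 s.
γ_2 = 6.544/3.811 = 1.717; β = √(1 − 1/γ²) = √0.6609.

β = 0.813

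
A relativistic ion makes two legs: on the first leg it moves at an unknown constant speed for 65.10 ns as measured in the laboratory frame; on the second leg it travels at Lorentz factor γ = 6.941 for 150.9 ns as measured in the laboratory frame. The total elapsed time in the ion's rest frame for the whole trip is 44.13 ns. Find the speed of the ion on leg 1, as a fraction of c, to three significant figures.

Leg 1: speed unknown; τ_1 = 65.10/γ_1.
Leg 2: γ = 6.941; τ_2 = 150.9/6.941 = 21.74 ns.
Total proper time: τ_1 + 21.74 = 44.13, so τ_1 = 44.13 − 21.74 = 22.39 ns.
γ_1 = 65.10/22.39 = 2.908; β = √(1 − 1/γ²) = √0.8817.

β = 0.939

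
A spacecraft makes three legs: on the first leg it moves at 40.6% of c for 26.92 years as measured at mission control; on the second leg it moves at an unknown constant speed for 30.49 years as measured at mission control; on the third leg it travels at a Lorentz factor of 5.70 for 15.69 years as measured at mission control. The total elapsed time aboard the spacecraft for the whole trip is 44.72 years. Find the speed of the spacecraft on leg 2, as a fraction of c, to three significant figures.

Leg 1: β = 0.406; γ = 1/√(1 − 0.406²) = 1/√0.8352 = 1.094; τ_1 = 26.92/1.094 = 24.60 years.
Leg 2: speed unknown; τ_2 = 30.49/γ_2.
Leg 3: γ = 5.70; τ_3 = 15.69/5.700 = 2.753 years.
Total proper time: 24.60 + τ_2 + 2.753 = 44.72, so τ_2 = 44.72 − 27.35 = 17.37 years.
γ_2 = 30.49/17.37 = 1.756; β = √(1 − 1/γ²) = √0.6756.

β = 0.822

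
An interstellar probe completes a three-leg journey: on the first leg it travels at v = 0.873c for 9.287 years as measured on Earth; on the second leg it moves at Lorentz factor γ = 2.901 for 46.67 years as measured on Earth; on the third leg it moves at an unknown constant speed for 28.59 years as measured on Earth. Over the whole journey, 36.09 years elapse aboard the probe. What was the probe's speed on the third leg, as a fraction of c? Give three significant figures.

β = 0.841

Leg 1: γ = 1/√(1 − 0.873²) = 1/√0.2379 = 2.050; τ_1 = 9.287/2.050 = 4.529 years.
Leg 2: γ = 2.901; τ_2 = 46.67/2.901 = 16.09 years.
Leg 3: speed unknown; τ_3 = 28.59/γ_3.
Total proper time: 4.529 + 16.09 + τ_3 = 36.09, so τ_3 = 36.09 − 20.62 = 15.47 years.
γ_3 = 28.59/15.47 = 1.848; β = √(1 − 1/γ²) = √0.7071.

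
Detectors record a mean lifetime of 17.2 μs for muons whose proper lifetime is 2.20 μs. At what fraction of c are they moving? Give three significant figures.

γ = Δt/τ₀ = 17.2/2.20 = 7.818
β = √(1 − 1/γ²) = √(1 − 0.01636) = √0.9836

v = 0.992c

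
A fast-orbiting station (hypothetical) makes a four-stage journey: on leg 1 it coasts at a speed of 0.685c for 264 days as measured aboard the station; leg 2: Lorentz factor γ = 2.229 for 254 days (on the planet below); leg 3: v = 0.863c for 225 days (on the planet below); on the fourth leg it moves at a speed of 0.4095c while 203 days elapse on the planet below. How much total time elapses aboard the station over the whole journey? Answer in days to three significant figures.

τ = 677 days

Leg 1: 264 days is already measured aboard the station.
Leg 2: γ = 2.229; τ_2 = 254/2.229 = 114.0 days.
Leg 3: γ = 1/√(1 − 0.863²) = 1/√0.2552 = 1.979; τ_3 = 225/1.979 = 113.7 days.
Leg 4: γ = 1/√(1 − 0.4095²) = 1/√0.8323 = 1.096; τ_4 = 203/1.096 = 185.2 days.
Total: 264.0 + 114.0 + 113.7 + 185.2 days.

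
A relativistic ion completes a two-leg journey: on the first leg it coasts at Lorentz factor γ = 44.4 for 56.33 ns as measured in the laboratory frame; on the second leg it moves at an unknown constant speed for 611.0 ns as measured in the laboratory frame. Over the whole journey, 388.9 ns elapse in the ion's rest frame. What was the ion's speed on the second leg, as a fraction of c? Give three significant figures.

Leg 1: γ = 44.4; τ_1 = 56.33/44.40 = 1.269 ns.
Leg 2: speed unknown; τ_2 = 611.0/γ_2.
Total proper time: 1.269 + τ_2 = 388.9, so τ_2 = 388.9 − 1.269 = 387.6 ns.
γ_2 = 611.0/387.6 = 1.576; β = √(1 − 1/γ²) = √0.5975.

β = 0.773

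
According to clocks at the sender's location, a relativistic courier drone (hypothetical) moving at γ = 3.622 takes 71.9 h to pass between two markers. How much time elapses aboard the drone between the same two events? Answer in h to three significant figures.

τ = 19.9 h

γ = 3.622
The interval measured at the sender's location is the dilated one; the clock aboard the drone measures the proper time τ = Δt/γ = 71.9/3.622 h.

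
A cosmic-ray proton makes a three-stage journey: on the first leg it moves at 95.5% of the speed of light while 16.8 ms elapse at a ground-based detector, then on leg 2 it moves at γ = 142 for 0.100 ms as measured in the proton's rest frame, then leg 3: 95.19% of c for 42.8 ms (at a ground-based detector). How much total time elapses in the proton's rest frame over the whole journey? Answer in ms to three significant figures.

Leg 1: β = 0.955; γ = 1/√(1 − 0.955²) = 1/√0.08798 = 3.371; τ_1 = 16.8/3.371 = 4.983 ms.
Leg 2: 0.100 ms is already measured in the proton's rest frame.
Leg 3: β = 0.9519; γ = 1/√(1 − 0.9519²) = 1/√0.09389 = 3.264; τ_3 = 42.8/3.264 = 13.11 ms.
Total: 4.983 + 0.1000 + 13.11 ms.

τ = 18.2 ms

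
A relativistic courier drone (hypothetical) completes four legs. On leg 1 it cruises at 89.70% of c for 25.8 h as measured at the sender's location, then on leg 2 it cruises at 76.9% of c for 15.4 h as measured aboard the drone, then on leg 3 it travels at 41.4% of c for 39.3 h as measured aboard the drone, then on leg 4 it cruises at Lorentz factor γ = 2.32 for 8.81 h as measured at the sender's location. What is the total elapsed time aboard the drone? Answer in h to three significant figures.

τ = 69.9 h

Leg 1: β = 0.8970; γ = 1/√(1 − 0.8970²) = 1/√0.1954 = 2.262; τ_1 = 25.8/2.262 = 11.40 h.
Leg 2: 15.4 h is already measured aboard the drone.
Leg 3: 39.3 h is already measured aboard the drone.
Leg 4: γ = 2.32; τ_4 = 8.81/2.320 = 3.797 h.
Total: 11.40 + 15.40 + 39.30 + 3.797 h.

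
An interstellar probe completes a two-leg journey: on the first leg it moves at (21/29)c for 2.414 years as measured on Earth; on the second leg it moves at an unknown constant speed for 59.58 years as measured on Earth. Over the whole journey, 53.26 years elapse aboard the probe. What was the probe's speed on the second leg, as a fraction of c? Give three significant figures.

β = 0.500

Leg 1: γ = 1/√(1 − (21/29)²) = 29/20 = 1.450; τ_1 = 2.414/1.450 = 1.665 years.
Leg 2: speed unknown; τ_2 = 59.58/γ_2.
Total proper time: 1.665 + τ_2 = 53.26, so τ_2 = 53.26 − 1.665 = 51.60 years.
γ_2 = 59.58/51.60 = 1.155; β = √(1 − 1/γ²) = √0.2501.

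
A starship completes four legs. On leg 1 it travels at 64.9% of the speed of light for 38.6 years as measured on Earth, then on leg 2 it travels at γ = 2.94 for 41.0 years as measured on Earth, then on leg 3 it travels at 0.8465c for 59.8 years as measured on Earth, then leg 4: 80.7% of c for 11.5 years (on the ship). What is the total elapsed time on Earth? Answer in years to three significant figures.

Leg 1: 38.6 years is already measured on Earth.
Leg 2: 41.0 years is already measured on Earth.
Leg 3: 59.8 years is already measured on Earth.
Leg 4: β = 0.807; γ = 1/√(1 − 0.807²) = 1/√0.3488 = 1.693; Δt_4 = 1.693 × 11.5 = 19.47 years.
Total: 38.60 + 41.00 + 59.80 + 19.47 years.

Δt = 159 years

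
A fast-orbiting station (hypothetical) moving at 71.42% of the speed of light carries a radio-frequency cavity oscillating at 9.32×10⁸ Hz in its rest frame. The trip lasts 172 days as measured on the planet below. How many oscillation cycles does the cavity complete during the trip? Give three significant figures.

β = 0.7142; γ = 1/√(1 − 0.7142²) = 1/√0.4899 = 1.429
The oscillator's own cycle count is N = f × τ where τ is the proper time aboard the station. τ = Δt/γ = 172/1.429 = 120.4 days = 1.040×10⁷ s.
N = 9.32×10⁸ × 1.040×10⁷ = 9.694×10¹⁵.

N = 9.69×10¹⁵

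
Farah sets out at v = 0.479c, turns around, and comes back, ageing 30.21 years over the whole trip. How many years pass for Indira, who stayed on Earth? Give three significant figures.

Δt = 34.4 years

γ = 1/√(1 − 0.479²) = 1/√0.7706 = 1.139
Earth-frame duration is the dilated interval: Δt = γτ = 1.139 × 30.21 years.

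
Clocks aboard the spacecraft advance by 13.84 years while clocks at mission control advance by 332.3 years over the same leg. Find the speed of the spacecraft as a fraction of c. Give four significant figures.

The proper time is measured aboard the spacecraft (both events occur at the spacecraft's location); Δt is measured at mission control. γ = Δt/τ = 332.3/13.84 = 24.01.
β = √(1 − 1/γ²) = √(1 − 0.001735) = √0.9983

v = 0.9991c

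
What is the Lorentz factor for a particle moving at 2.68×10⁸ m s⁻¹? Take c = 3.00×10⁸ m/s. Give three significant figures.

β = 2.68×10⁸/3.00×10⁸ = 0.8933; γ = 1/√(1 − 0.8933²) = 2.225

γ = 2.23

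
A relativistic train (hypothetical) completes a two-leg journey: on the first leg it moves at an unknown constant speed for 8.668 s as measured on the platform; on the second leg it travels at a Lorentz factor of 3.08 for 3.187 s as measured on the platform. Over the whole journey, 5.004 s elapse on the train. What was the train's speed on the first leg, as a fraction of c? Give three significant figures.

β = 0.889

Leg 1: speed unknown; τ_1 = 8.668/γ_1.
Leg 2: γ = 3.08; τ_2 = 3.187/3.080 = 1.035 s.
Total proper time: τ_1 + 1.035 = 5.004, so τ_1 = 5.004 − 1.035 = 3.969 s.
γ_1 = 8.668/3.969 = 2.184; β = √(1 − 1/γ²) = √0.7903.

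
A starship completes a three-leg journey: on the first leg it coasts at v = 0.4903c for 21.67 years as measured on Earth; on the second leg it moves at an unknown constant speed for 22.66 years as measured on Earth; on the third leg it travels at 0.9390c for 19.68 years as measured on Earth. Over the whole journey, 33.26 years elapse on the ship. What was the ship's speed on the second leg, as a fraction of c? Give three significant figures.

β = 0.942

Leg 1: γ = 1/√(1 − 0.4903²) = 1/√0.7596 = 1.147; τ_1 = 21.67/1.147 = 18.89 years.
Leg 2: speed unknown; τ_2 = 22.66/γ_2.
Leg 3: γ = 1/√(1 − 0.9390²) = 1/√0.1183 = 2.908; τ_3 = 19.68/2.908 = 6.768 years.
Total proper time: 18.89 + τ_2 + 6.768 = 33.26, so τ_2 = 33.26 − 25.65 = 7.605 years.
γ_2 = 22.66/7.605 = 2.980; β = √(1 − 1/γ²) = √0.8874.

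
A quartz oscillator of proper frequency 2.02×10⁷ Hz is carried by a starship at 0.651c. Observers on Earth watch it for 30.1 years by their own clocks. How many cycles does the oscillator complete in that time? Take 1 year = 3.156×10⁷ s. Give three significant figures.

N = 1.46×10¹⁶

γ = 1/√(1 − 0.651²) = 1/√0.5762 = 1.317
During 30.1 years of lab time, the oscillator's proper time advances by τ = Δt/γ = 30.1/1.317 = 22.85 years = 7.211×10⁸ s.
N = f × τ = 2.02×10⁷ × 7.211×10⁸ = 1.457×10¹⁶.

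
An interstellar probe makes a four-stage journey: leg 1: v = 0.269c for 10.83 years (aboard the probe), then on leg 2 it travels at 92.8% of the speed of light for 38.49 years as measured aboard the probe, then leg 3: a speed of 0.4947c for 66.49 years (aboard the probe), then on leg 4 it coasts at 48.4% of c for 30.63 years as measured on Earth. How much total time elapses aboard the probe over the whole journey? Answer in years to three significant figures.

Leg 1: 10.83 years is already measured aboard the probe.
Leg 2: 38.49 years is already measured aboard the probe.
Leg 3: 66.49 years is already measured aboard the probe.
Leg 4: β = 0.484; γ = 1/√(1 − 0.484²) = 1/√0.7657 = 1.143; τ_4 = 30.63/1.143 = 26.80 years.
Total: 10.83 + 38.49 + 66.49 + 26.80 years.

τ = 143 years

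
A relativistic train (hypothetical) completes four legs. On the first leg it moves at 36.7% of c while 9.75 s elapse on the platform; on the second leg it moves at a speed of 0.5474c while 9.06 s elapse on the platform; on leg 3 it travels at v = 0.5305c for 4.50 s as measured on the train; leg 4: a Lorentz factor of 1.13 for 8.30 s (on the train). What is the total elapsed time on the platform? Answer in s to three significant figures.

Leg 1: 9.75 s is already measured on the platform.
Leg 2: 9.06 s is already measured on the platform.
Leg 3: γ = 1/√(1 − 0.5305²) = 1/√0.7186 = 1.180; Δt_3 = 1.180 × 4.50 = 5.309 s.
Leg 4: γ = 1.13; Δt_4 = 1.130 × 8.30 = 9.379 s.
Total: 9.750 + 9.060 + 5.309 + 9.379 s.

Δt = 33.5 s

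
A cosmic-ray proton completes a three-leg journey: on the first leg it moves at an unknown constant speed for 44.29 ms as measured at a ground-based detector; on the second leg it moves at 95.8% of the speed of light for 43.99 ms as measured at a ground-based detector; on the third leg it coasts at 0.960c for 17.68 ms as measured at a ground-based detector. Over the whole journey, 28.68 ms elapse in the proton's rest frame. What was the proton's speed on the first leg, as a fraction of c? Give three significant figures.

β = 0.968

Leg 1: speed unknown; τ_1 = 44.29/γ_1.
Leg 2: β = 0.958; γ = 1/√(1 − 0.958²) = 1/√0.08224 = 3.487; τ_2 = 43.99/3.487 = 12.61 ms.
Leg 3: γ = 1/√(1 − 0.960²) = 1/√0.07840 = 3.571; τ_3 = 17.68/3.571 = 4.950 ms.
Total proper time: τ_1 + 12.61 + 4.950 = 28.68, so τ_1 = 28.68 − 17.57 = 11.11 ms.
γ_1 = 44.29/11.11 = 3.985; β = √(1 − 1/γ²) = √0.9370.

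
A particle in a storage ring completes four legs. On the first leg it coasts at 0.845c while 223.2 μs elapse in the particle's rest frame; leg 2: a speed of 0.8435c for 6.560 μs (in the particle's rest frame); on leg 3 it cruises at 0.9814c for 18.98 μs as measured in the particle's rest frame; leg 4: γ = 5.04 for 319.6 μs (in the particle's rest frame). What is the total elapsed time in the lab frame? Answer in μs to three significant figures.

Leg 1: γ = 1/√(1 − 0.845²) = 1/√0.2860 = 1.870; Δt_1 = 1.870 × 223.2 = 417.4 μs.
Leg 2: γ = 1/√(1 − 0.8435²) = 1/√0.2885 = 1.862; Δt_2 = 1.862 × 6.560 = 12.21 μs.
Leg 3: γ = 1/√(1 − 0.9814²) = 1/√0.03685 = 5.209; Δt_3 = 5.209 × 18.98 = 98.87 μs.
Leg 4: γ = 5.04; Δt_4 = 5.040 × 319.6 = 1611 μs.
Total: 417.4 + 12.21 + 98.87 + 1611 μs.

Δt = 2140 μs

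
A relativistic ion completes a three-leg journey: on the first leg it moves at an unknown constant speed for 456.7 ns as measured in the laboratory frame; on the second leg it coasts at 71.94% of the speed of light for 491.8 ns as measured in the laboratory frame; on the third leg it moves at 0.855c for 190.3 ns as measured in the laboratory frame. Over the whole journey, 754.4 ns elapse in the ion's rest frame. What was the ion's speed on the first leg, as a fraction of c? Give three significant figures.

β = 0.726

Leg 1: speed unknown; τ_1 = 456.7/γ_1.
Leg 2: β = 0.7194; γ = 1/√(1 − 0.7194²) = 1/√0.4825 = 1.440; τ_2 = 491.8/1.440 = 341.6 ns.
Leg 3: γ = 1/√(1 − 0.855²) = 1/√0.2690 = 1.928; τ_3 = 190.3/1.928 = 98.69 ns.
Total proper time: τ_1 + 341.6 + 98.69 = 754.4, so τ_1 = 754.4 − 440.3 = 314.1 ns.
γ_1 = 456.7/314.1 = 1.454; β = √(1 − 1/γ²) = √0.5270.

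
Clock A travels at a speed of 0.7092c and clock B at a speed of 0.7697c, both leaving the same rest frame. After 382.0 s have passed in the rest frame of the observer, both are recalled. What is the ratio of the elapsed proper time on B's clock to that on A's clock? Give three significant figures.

A: γ = 1/√(1 − 0.7092²) = 1/√0.4970 = 1.418. B: γ = 1/√(1 − 0.7697²) = 1/√0.4076 = 1.566.
τ_A/τ_B = γ_B/γ_A = 1.566/1.418 = 1.104, so τ_B/τ_A = 0.9055.

τ_B/τ_A = 0.906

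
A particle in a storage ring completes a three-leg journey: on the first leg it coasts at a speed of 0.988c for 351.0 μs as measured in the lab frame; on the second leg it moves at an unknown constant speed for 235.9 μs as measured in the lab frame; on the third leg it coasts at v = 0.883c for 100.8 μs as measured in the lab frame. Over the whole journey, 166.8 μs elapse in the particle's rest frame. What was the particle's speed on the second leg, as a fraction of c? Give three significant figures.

β = 0.961

Leg 1: γ = 1/√(1 − 0.988²) = 1/√0.02386 = 6.474; τ_1 = 351.0/6.474 = 54.21 μs.
Leg 2: speed unknown; τ_2 = 235.9/γ_2.
Leg 3: γ = 1/√(1 − 0.883²) = 1/√0.2203 = 2.131; τ_3 = 100.8/2.131 = 47.31 μs.
Total proper time: 54.21 + τ_2 + 47.31 = 166.8, so τ_2 = 166.8 − 101.5 = 65.27 μs.
γ_2 = 235.9/65.27 = 3.614; β = √(1 − 1/γ²) = √0.9234.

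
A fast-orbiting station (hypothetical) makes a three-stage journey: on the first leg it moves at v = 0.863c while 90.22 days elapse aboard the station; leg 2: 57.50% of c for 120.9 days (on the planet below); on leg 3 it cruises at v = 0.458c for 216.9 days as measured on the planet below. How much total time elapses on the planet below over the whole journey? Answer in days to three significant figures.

Leg 1: γ = 1/√(1 − 0.863²) = 1/√0.2552 = 1.979; Δt_1 = 1.979 × 90.22 = 178.6 days.
Leg 2: 120.9 days is already measured on the planet below.
Leg 3: 216.9 days is already measured on the planet below.
Total: 178.6 + 120.9 + 216.9 days.

Δt = 516 days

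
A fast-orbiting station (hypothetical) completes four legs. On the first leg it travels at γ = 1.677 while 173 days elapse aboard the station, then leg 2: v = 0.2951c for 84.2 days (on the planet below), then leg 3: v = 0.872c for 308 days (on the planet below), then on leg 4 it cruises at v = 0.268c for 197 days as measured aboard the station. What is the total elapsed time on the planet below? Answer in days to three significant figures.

Leg 1: γ = 1.677; Δt_1 = 1.677 × 173 = 290.1 days.
Leg 2: 84.2 days is already measured on the planet below.
Leg 3: 308 days is already measured on the planet below.
Leg 4: γ = 1/√(1 − 0.268²) = 1/√0.9282 = 1.038; Δt_4 = 1.038 × 197 = 204.5 days.
Total: 290.1 + 84.20 + 308.0 + 204.5 days.

Δt = 887 days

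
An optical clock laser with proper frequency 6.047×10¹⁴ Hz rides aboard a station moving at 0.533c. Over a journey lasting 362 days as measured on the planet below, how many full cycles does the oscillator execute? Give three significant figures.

γ = 1/√(1 − 0.533²) = 1/√0.7159 = 1.182
The oscillator's own cycle count is N = f × τ where τ is the proper time aboard the station. τ = Δt/γ = 362/1.182 = 306.3 days = 2.646×10⁷ s.
N = 6.047×10¹⁴ × 2.646×10⁷ = 1.600×10²².

N = 1.60×10²²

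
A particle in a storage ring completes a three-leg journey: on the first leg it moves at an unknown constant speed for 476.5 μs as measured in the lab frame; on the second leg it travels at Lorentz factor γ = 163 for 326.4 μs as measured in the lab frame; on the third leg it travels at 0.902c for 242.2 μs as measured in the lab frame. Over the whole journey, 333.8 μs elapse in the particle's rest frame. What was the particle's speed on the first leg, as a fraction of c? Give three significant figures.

β = 0.879

Leg 1: speed unknown; τ_1 = 476.5/γ_1.
Leg 2: γ = 163; τ_2 = 326.4/163.0 = 2.002 μs.
Leg 3: γ = 1/√(1 − 0.902²) = 1/√0.1864 = 2.316; τ_3 = 242.2/2.316 = 104.6 μs.
Total proper time: τ_1 + 2.002 + 104.6 = 333.8, so τ_1 = 333.8 − 106.6 = 227.2 μs.
γ_1 = 476.5/227.2 = 2.097; β = √(1 − 1/γ²) = √0.7726.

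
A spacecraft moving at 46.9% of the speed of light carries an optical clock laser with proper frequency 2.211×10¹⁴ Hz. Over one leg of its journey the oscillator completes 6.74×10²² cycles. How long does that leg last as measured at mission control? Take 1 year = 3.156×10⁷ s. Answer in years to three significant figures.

Δt = 10.9 years

β = 0.469; γ = 1/√(1 − 0.469²) = 1/√0.7800 = 1.132
Proper time for N cycles: τ = N/f = 6.74×10²²/(2.211×10¹⁴) = 3.048×10⁸ s = 9.659 years.
Lab-frame duration Δt = γτ = 1.132 × 9.659 = 10.94 years.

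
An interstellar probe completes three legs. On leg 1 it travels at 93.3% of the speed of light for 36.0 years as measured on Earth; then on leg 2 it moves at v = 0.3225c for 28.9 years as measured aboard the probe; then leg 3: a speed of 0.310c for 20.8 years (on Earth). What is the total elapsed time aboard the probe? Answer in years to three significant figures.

τ = 61.6 years

Leg 1: β = 0.933; γ = 1/√(1 − 0.933²) = 1/√0.1295 = 2.779; τ_1 = 36.0/2.779 = 12.96 years.
Leg 2: 28.9 years is already measured aboard the probe.
Leg 3: γ = 1/√(1 − 0.310²) = 1/√0.9039 = 1.052; τ_3 = 20.8/1.052 = 19.78 years.
Total: 12.96 + 28.90 + 19.78 years.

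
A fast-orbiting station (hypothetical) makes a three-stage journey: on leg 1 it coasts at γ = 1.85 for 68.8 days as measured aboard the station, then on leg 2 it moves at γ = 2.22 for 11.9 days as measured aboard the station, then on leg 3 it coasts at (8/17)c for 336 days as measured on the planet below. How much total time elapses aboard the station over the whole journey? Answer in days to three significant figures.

Leg 1: 68.8 days is already measured aboard the station.
Leg 2: 11.9 days is already measured aboard the station.
Leg 3: γ = 1/√(1 − (8/17)²) = 17/15 ≈ 1.133; τ_3 = 336/1.133 = 296.5 days.
Total: 68.80 + 11.90 + 296.5 days.

τ = 377 days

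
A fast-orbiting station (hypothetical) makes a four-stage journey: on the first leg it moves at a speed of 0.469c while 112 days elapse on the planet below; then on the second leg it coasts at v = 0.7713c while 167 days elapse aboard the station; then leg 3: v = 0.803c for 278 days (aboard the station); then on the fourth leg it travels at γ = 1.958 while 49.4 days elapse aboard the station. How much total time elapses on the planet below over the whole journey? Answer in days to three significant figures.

Δt = 938 days

Leg 1: 112 days is already measured on the planet below.
Leg 2: γ = 1/√(1 − 0.7713²) = 1/√0.4051 = 1.571; Δt_2 = 1.571 × 167 = 262.4 days.
Leg 3: γ = 1/√(1 − 0.803²) = 1/√0.3552 = 1.678; Δt_3 = 1.678 × 278 = 466.5 days.
Leg 4: γ = 1.958; Δt_4 = 1.958 × 49.4 = 96.73 days.
Total: 112.0 + 262.4 + 466.5 + 96.73 days.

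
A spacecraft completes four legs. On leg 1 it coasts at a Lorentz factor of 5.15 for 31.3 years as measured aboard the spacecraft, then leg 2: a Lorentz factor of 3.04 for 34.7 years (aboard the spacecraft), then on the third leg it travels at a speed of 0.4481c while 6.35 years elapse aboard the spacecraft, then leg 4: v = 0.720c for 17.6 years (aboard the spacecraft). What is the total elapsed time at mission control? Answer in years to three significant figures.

Leg 1: γ = 5.15; Δt_1 = 5.150 × 31.3 = 161.2 years.
Leg 2: γ = 3.04; Δt_2 = 3.040 × 34.7 = 105.5 years.
Leg 3: γ = 1/√(1 − 0.4481²) = 1/√0.7992 = 1.119; Δt_3 = 1.119 × 6.35 = 7.103 years.
Leg 4: γ = 1/√(1 − 0.720²) = 1/√0.4816 = 1.441; Δt_4 = 1.441 × 17.6 = 25.36 years.
Total: 161.2 + 105.5 + 7.103 + 25.36 years.

Δt = 299 years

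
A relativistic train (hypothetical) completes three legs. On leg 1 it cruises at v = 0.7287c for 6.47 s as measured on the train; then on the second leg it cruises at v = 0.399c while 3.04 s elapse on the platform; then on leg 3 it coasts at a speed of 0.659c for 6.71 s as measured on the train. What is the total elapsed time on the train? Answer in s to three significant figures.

τ = 16.0 s

Leg 1: 6.47 s is already measured on the train.
Leg 2: γ = 1/√(1 − 0.399²) = 1/√0.8408 = 1.091; τ_2 = 3.04/1.091 = 2.788 s.
Leg 3: 6.71 s is already measured on the train.
Total: 6.470 + 2.788 + 6.710 s.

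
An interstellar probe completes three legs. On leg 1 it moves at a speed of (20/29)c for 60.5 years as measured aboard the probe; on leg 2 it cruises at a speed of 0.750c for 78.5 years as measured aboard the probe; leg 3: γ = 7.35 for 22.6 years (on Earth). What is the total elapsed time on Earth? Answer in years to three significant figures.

Δt = 225 years

Leg 1: γ = 1/√(1 − (20/29)²) = 29/21 ≈ 1.381; Δt_1 = 1.381 × 60.5 = 83.55 years.
Leg 2: γ = 1/√(1 − 0.750²) = 1/√0.4375 = 1.512; Δt_2 = 1.512 × 78.5 = 118.7 years.
Leg 3: 22.6 years is already measured on Earth.
Total: 83.55 + 118.7 + 22.60 years.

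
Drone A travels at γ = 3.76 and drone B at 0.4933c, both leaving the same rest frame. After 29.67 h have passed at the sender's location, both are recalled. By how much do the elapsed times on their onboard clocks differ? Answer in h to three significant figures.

A: γ = 3.76; τ_A = 29.67/3.760 = 7.891 h.
B: γ = 1/√(1 − 0.4933²) = 1/√0.7567 = 1.150; τ_B = 29.67/1.150 = 25.81 h.

|τ_A − τ_B| = 17.9 h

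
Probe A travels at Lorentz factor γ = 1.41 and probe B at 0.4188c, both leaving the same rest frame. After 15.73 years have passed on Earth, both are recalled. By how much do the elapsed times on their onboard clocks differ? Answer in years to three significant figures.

|τ_A − τ_B| = 3.13 years

A: γ = 1.41; τ_A = 15.73/1.410 = 11.16 years.
B: γ = 1/√(1 − 0.4188²) = 1/√0.8246 = 1.101; τ_B = 15.73/1.101 = 14.28 years.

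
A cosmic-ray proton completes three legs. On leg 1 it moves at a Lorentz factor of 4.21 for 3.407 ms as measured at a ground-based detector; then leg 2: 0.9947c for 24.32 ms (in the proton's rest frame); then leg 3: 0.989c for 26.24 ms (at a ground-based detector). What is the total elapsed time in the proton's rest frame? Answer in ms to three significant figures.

Leg 1: γ = 4.21; τ_1 = 3.407/4.210 = 0.8093 ms.
Leg 2: 24.32 ms is already measured in the proton's rest frame.
Leg 3: γ = 1/√(1 − 0.989²) = 1/√0.02188 = 6.761; τ_3 = 26.24/6.761 = 3.881 ms.
Total: 0.8093 + 24.32 + 3.881 ms.

τ = 29.0 ms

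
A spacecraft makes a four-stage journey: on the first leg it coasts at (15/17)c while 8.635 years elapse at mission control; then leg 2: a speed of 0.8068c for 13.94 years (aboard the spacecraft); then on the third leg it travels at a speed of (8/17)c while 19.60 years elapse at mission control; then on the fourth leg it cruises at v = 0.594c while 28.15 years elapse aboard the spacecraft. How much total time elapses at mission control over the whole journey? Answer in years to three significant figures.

Leg 1: 8.635 years is already measured at mission control.
Leg 2: γ = 1/√(1 − 0.8068²) = 1/√0.3491 = 1.693; Δt_2 = 1.693 × 13.94 = 23.59 years.
Leg 3: 19.60 years is already measured at mission control.
Leg 4: γ = 1/√(1 − 0.594²) = 1/√0.6472 = 1.243; Δt_4 = 1.243 × 28.15 = 34.99 years.
Total: 8.635 + 23.59 + 19.60 + 34.99 years.

Δt = 86.8 years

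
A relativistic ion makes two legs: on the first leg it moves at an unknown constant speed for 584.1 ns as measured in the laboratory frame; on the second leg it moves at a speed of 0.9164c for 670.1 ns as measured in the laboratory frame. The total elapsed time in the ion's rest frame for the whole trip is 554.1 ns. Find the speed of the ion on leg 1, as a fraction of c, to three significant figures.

Leg 1: speed unknown; τ_1 = 584.1/γ_1.
Leg 2: γ = 1/√(1 − 0.9164²) = 1/√0.1602 = 2.498; τ_2 = 670.1/2.498 = 268.2 ns.
Total proper time: τ_1 + 268.2 = 554.1, so τ_1 = 554.1 − 268.2 = 285.9 ns.
γ_1 = 584.1/285.9 = 2.043; β = √(1 − 1/γ²) = √0.7604.

β = 0.872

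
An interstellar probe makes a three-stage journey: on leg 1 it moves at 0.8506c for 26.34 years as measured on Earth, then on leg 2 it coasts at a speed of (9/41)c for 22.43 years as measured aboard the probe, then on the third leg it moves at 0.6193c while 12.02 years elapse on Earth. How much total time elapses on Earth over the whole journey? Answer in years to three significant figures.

Δt = 61.4 years

Leg 1: 26.34 years is already measured on Earth.
Leg 2: γ = 1/√(1 − (9/41)²) = 41/40 = 1.025; Δt_2 = 1.025 × 22.43 = 22.99 years.
Leg 3: 12.02 years is already measured on Earth.
Total: 26.34 + 22.99 + 12.02 years.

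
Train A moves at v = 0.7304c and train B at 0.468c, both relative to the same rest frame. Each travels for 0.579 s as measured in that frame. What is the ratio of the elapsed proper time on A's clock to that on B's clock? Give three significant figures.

τ_A/τ_B = 0.773

A: γ = 1/√(1 − 0.7304²) = 1/√0.4665 = 1.464. B: γ = 1/√(1 − 0.468²) = 1/√0.7810 = 1.132.
τ_A/τ_B = γ_B/γ_A = 1.132/1.464 = 0.7729, so τ_A/τ_B = 0.7729.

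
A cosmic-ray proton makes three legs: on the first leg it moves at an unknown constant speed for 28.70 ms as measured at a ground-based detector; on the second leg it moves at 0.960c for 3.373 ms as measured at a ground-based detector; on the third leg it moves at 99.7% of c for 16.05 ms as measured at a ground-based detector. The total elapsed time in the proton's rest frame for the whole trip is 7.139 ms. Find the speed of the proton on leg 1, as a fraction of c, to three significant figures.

Leg 1: speed unknown; τ_1 = 28.70/γ_1.
Leg 2: γ = 1/√(1 − 0.960²) = 25/7 ≈ 3.571; τ_2 = 3.373/3.571 = 0.9444 ms.
Leg 3: β = 0.997; γ = 1/√(1 − 0.997²) = 1/√0.005991 = 12.92; τ_3 = 16.05/12.92 = 1.242 ms.
Total proper time: τ_1 + 0.9444 + 1.242 = 7.139, so τ_1 = 7.139 − 2.187 = 4.952 ms.
γ_1 = 28.70/4.952 = 5.795; β = √(1 − 1/γ²) = √0.9702.

β = 0.985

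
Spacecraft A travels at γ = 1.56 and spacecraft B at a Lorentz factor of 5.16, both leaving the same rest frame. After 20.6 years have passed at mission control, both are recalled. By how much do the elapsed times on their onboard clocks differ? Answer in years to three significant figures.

|τ_A − τ_B| = 9.21 years

A: γ = 1.56; τ_A = 20.6/1.560 = 13.21 years.
B: γ = 5.16; τ_B = 20.6/5.160 = 3.992 years.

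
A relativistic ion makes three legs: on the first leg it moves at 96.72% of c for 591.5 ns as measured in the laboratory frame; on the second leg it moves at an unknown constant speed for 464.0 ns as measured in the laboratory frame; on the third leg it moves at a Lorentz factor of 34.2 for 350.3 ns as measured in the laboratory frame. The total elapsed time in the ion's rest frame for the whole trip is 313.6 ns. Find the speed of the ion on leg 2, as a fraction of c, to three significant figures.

Leg 1: β = 0.9672; γ = 1/√(1 − 0.9672²) = 1/√0.06452 = 3.937; τ_1 = 591.5/3.937 = 150.3 ns.
Leg 2: speed unknown; τ_2 = 464.0/γ_2.
Leg 3: γ = 34.2; τ_3 = 350.3/34.20 = 10.24 ns.
Total proper time: 150.3 + τ_2 + 10.24 = 313.6, so τ_2 = 313.6 − 160.5 = 153.1 ns.
γ_2 = 464.0/153.1 = 3.031; β = √(1 − 1/γ²) = √0.8911.

β = 0.944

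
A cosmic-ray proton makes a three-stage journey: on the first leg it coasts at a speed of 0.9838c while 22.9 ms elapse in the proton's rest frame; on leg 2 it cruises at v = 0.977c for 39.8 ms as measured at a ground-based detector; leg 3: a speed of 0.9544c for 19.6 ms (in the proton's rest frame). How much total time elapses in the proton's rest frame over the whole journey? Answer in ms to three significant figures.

Leg 1: 22.9 ms is already measured in the proton's rest frame.
Leg 2: γ = 1/√(1 − 0.977²) = 1/√0.04547 = 4.690; τ_2 = 39.8/4.690 = 8.487 ms.
Leg 3: 19.6 ms is already measured in the proton's rest frame.
Total: 22.90 + 8.487 + 19.60 ms.

τ = 51.0 ms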